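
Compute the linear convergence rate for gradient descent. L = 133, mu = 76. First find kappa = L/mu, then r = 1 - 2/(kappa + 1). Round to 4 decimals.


Step 1: Compute the condition number.
kappa = L/mu = 133/76 = 1.75
Step 2: Compute the convergence rate.
r = 1 - 2/(kappa + 1) = 1 - 2*mu/(L + mu) = (L - mu)/(L + mu) = 57/209 = 0.2727


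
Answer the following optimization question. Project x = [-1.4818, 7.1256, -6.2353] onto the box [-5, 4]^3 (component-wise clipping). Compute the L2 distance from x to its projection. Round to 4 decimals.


Project each component onto [-5, 4].
clip(-1.4818) = -1.4818, clip(7.1256) = 4.0, clip(-6.2353) = -5.0
Projection = [-1.4818, 4.0, -5.0]
Squared diffs: [0.0, 9.7694, 1.526]
Distance = sqrt(11.2954) = 3.3609


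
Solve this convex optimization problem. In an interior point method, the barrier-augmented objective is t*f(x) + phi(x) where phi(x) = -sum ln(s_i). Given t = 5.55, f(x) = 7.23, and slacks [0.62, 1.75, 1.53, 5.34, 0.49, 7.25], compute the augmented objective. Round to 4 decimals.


Step 1: Compute log-barrier.
ln values: [-0.478, 0.5596, 0.4253, 1.6752, -0.7133, 1.981]
phi = -(-0.478 + 0.5596 + 0.4253 + 1.6752 - 0.7133 + 1.981) = -3.4497
Step 2: Compute augmented objective.
t*f(x) = 5.55*7.23 = 40.1265
Total = 40.1265 - 3.4497 = 36.6768


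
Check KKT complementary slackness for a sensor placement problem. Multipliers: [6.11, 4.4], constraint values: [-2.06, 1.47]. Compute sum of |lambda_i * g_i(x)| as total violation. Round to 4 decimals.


KKT complementary slackness check:
lambda_1 * g_1 = 6.11 * -2.06 = -12.5866
lambda_2 * g_2 = 4.4 * 1.47 = 6.468
Total violation = 12.5866 + 6.468 = 19.0546


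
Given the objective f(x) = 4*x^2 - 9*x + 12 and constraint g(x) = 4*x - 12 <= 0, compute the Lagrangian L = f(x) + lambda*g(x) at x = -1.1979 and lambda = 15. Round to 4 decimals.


Step 1: Evaluate f(x).
f(-1.1979) = 4*(-1.1979)^2 - 9*(-1.1979) + 12 = 28.521
Step 2: Evaluate g(x).
g(-1.1979) = 4*-1.1979 - 12 = -16.7916
Step 3: Compute Lagrangian.
L = 28.521 + 15*-16.7916 = -223.353


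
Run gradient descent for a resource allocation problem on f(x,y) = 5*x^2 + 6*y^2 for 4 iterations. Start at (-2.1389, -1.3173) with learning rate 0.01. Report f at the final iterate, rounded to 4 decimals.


Gradient descent on f(x,y) = 5*x^2 + 6*y^2.
Starting point: (-2.1389, -1.3173), alpha = 0.01
Step 1: grad_x = 2*5*-2.1389 = -21.389, grad_y = 2*6*-1.3173 = -15.8076
  x_1 = -2.1389 - 0.01*-21.389 = -1.925
  y_1 = -1.3173 - 0.01*-15.8076 = -1.1592
Step 2: grad_x = 2*5*-1.925 = -19.2501, grad_y = 2*6*-1.1592 = -13.9107
  x_2 = -1.925 - 0.01*-19.2501 = -1.7325
  y_2 = -1.1592 - 0.01*-13.9107 = -1.0201
Step 3: grad_x = 2*5*-1.7325 = -17.3251, grad_y = 2*6*-1.0201 = -12.2414
  x_3 = -1.7325 - 0.01*-17.3251 = -1.5593
  y_3 = -1.0201 - 0.01*-12.2414 = -0.8977
Step 4: grad_x = 2*5*-1.5593 = -15.5926, grad_y = 2*6*-0.8977 = -10.7724
  x_4 = -1.5593 - 0.01*-15.5926 = -1.4033
  y_4 = -0.8977 - 0.01*-10.7724 = -0.79
f(-1.4033, -0.79) = 5*(-1.4033)^2 + 6*(-0.79)^2 = 13.5911


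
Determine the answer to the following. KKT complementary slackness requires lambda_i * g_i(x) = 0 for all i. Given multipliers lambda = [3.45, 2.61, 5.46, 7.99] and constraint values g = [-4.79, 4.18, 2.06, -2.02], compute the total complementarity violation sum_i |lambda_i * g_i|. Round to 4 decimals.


KKT complementary slackness check:
lambda_1 * g_1 = 3.45 * -4.79 = -16.5255
lambda_2 * g_2 = 2.61 * 4.18 = 10.9098
lambda_3 * g_3 = 5.46 * 2.06 = 11.2476
lambda_4 * g_4 = 7.99 * -2.02 = -16.1398
Total violation = 16.5255 + 10.9098 + 11.2476 + 16.1398 = 54.8227


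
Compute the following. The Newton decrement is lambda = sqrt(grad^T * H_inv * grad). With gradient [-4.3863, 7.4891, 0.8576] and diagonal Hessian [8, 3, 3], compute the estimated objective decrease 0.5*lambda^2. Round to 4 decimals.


Step 1: H is diagonal, so H^(-1) * g = [-0.5483, 2.4964, 0.2859].
Step 2: g^T H^(-1) g = sum_i g_i^2 / H_ii
  = (-4.3863)^2/8 + (7.4891)^2/3 + (0.8576)^2/3
  = 2.405 + 18.6955 + 0.2452 = 21.3457
Step 3: Objective decrease = 0.5 * g^T H^(-1) g = 10.6728


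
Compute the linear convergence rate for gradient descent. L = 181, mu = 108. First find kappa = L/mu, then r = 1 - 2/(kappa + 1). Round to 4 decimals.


Step 1: Compute the condition number.
kappa = L/mu = 181/108 = 1.6759
Step 2: Compute the convergence rate.
r = 1 - 2/(kappa + 1) = 1 - 2*mu/(L + mu) = (L - mu)/(L + mu) = 73/289 = 0.2526


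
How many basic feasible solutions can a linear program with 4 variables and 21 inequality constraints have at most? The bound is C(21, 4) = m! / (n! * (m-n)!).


Each vertex corresponds to some choice of n active constraints out of m, so the number of vertices is at most C(m, n) = m! / (n!(m-n)!).
m = 21, n = 4
Numerator: 21 * 20 * 19 * 18
Denominator: 4! = 24
C(21, 4) = 5985


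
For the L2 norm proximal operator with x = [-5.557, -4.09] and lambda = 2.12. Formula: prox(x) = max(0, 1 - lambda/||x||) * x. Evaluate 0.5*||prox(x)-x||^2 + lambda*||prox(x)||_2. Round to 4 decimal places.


Step 1: Compute ||x||.
||x|| = 6.8999
Step 2: Compute scaling factor.
scale = max(0, 1 - 2.12/6.8999) = 0.6927
Step 3: prox(x) = [-3.8496, -2.8333]
||prox(x)|| = 4.7799
Step 4: Proximal objective.
0.5*||prox-x||^2 = 2.2472
lambda*||prox|| = 10.1334
Total = 12.3805


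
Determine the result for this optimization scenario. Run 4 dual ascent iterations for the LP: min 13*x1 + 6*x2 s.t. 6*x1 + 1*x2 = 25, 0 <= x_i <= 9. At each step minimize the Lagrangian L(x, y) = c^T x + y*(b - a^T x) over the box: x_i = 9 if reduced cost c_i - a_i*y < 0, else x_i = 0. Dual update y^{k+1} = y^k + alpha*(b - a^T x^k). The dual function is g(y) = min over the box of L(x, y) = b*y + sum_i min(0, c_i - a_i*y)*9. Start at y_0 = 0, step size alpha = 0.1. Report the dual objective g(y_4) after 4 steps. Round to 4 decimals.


Dual ascent for LP: min 13*x1 + 6*x2, 6*x1 + 1*x2 = 25, 0 <= x_i <= 9
Step 1: y^k = 0.0, reduced costs: (13.0, 6.0)
  x^k = (0.0, 0.0), subgradient = b - a^T x = 25.0
  y^{k+1} = 0.0 + 0.1*25.0 = 2.5
Step 2: y^k = 2.5, reduced costs: (-2.0, 3.5)
  x^k = (9.0, 0.0), subgradient = b - a^T x = -29.0
  y^{k+1} = 2.5 + 0.1*-29.0 = -0.4
Step 3: y^k = -0.4, reduced costs: (15.4, 6.4)
  x^k = (0.0, 0.0), subgradient = b - a^T x = 25.0
  y^{k+1} = -0.4 + 0.1*25.0 = 2.1
Step 4: y^k = 2.1, reduced costs: (0.4, 3.9)
  x^k = (0.0, 0.0), subgradient = b - a^T x = 25.0
  y^{k+1} = 2.1 + 0.1*25.0 = 4.6
Dual objective at y_4 = 4.6: reduced costs (-14.6, 1.4), box minimizer x = (9.0, 0.0)
g(y_4) = b*y + (c1 - a1*y)*x1 + (c2 - a2*y)*x2 = 25*4.6 + (-14.6)*9.0 + 1.4*0.0 = 115.0 - 131.4 + 0.0 = -16.4


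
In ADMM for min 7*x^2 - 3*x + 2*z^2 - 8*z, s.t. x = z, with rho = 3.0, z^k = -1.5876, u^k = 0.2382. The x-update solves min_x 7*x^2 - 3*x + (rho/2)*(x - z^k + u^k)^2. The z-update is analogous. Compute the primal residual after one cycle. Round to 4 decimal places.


ADMM iteration with rho = 3.0, z^k = -1.5876, u^k = 0.2382
Step 1: x-update.
Minimize 7*x^2 - 3*x + (3.0/2)*(x + 1.5876 + 0.2382)^2
FOC: (2*7 + 3.0)*x = 3 + 3.0*(-1.5876 - 0.2382)
x^{k+1} = -0.1457
Step 2: z-update.
Minimize 2*z^2 - 8*z + (3.0/2)*(-0.1457 - z + 0.2382)^2
FOC: (2*2 + 3.0)*z = 8 + 3.0*(-0.1457 + 0.2382)
z^{k+1} = 1.1825
Step 3: u-update.
u^{k+1} = 0.2382 - 0.1457 - 1.1825 = -1.09
Step 4: Primal residual = |-0.1457 - 1.1825| = 1.3282


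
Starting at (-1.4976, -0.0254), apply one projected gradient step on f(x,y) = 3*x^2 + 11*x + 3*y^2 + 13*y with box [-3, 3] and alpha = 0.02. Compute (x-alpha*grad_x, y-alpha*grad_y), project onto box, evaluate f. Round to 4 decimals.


Step 1: Compute gradient at (-1.4976, -0.0254).
grad_x = 2*3*-1.4976 + 11 = 2.0144
grad_y = 2*3*-0.0254 + 13 = 12.8476
Step 2: Gradient step.
x_raw = -1.4976 - 0.02*2.0144 = -1.5379
y_raw = -0.0254 - 0.02*12.8476 = -0.2824
Step 3: Project onto [-3, 3].
x_proj = clip(-1.5379) = -1.5379
y_proj = clip(-0.2824) = -0.2824
Step 4: Evaluate f.
f(-1.5379, -0.2824) = -13.2529


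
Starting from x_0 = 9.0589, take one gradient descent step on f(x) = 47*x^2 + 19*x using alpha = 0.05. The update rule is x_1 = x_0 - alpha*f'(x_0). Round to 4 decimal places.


We compute the gradient at x_0 and apply the update.
f'(x) = 94*x + 19
f'(9.0589) = 94*9.0589 + 19 = 870.5366
x_1 = 9.0589 - 0.05*870.5366 = -34.4679


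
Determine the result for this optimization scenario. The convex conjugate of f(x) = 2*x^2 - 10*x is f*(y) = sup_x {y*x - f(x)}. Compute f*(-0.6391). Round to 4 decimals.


f*(y) = sup_x {y*x - a*x^2 - b*x} = sup_x {(y-b)*x - a*x^2}
FOC: (y - b) - 2a*x = 0 => x* = (y - b)/(2a)
x* = (-0.6391 + 10)/(2*2) = 2.3402
f*(-0.6391) = (y-b)^2/(4a) = (-0.6391 + 10)^2/(4*2)
= 87.6264/8 = 10.9533


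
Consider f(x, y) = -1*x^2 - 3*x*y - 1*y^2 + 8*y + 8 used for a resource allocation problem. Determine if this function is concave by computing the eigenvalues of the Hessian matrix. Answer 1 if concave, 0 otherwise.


The Hessian of f(x,y) = -1*x^2 - 3*x*y - 1*y^2 + 8*y + 8 is:
H = [[-2, -3], [-3, -2]]
Trace = -2 - 2 = -4
Determinant = -2*-2 - (-3)^2 = -5
Discriminant = (-4)^2 - 4*-5 = 36.0
Eigenvalues: lambda_1 = -5.0, lambda_2 = 1.0
The function is not concave.

0


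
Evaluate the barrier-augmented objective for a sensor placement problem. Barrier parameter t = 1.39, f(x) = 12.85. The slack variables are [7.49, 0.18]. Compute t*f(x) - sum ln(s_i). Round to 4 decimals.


Step 1: Compute log-barrier.
ln values: [2.0136, -1.7148]
phi = -(2.0136 - 1.7148) = -0.2988
Step 2: Compute augmented objective.
t*f(x) = 1.39*12.85 = 17.8615
Total = 17.8615 - 0.2988 = 17.5627


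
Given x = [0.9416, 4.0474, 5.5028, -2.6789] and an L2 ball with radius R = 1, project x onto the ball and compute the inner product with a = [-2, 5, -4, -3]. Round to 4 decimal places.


Step 1: Compute ||x|| (intermediates to 6 decimals).
||x|| = sqrt(0.9416^2 + 4.0474^2 + 5.5028^2 + (-2.6789)^2) = 7.39766
Step 2: Project.
Since ||x|| > R, scale = R/||x|| = 1/7.39766 = 0.135178, proj(x) = scale * x
proj(x) = [0.127284, 0.547119, 0.743857, -0.362128]
Step 3: Dot product.
a^T * proj(x) = -2*0.127284 + 5*0.547119 - 4*0.743857 - 3*(-0.362128) = 0.592


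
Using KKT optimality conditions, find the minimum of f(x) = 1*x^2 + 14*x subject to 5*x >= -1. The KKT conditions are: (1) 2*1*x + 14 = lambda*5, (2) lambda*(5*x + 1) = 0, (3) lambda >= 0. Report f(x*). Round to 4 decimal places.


Step 1: Try lambda = 0 (constraint inactive).
x_unc = -14/(2*1) = -7.0
Check: 5*-7.0 = -35.0 < -1 -- violated!
Step 2: Constraint must be active: 5*x = -1
x* = -1/5 = -0.2
lambda = (2*1*(-0.2) + 14)/5 = 2.72
Step 3: Compute optimal value.
f(x*) = 1*(-0.2)^2 + 14*(-0.2) = -2.76


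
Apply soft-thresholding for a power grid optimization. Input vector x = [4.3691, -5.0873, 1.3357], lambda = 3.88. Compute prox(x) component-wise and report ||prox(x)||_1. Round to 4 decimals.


Soft-thresholding with lambda = 3.88:
prox(4.3691) = sign(4.3691)*max(|4.3691| - 3.88, 0) = 0.4891
prox(-5.0873) = sign(-5.0873)*max(|-5.0873| - 3.88, 0) = -1.2073
prox(1.3357) = sign(1.3357)*max(|1.3357| - 3.88, 0) = 0.0
prox(x) = [0.4891, -1.2073, 0.0]
||prox(x)||_1 = 0.4891 + 1.2073 + 0.0 = 1.6964


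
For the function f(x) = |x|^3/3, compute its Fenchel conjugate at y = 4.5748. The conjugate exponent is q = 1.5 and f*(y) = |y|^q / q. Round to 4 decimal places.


The conjugate exponent q satisfies 1/p + 1/q = 1.
p = 3, so q = 3/(3 - 1) = 1.5
|y|^q = 4.5748^1.5 = 9.7849
f*(4.5748) = 9.7849 / 1.5 = 6.5233


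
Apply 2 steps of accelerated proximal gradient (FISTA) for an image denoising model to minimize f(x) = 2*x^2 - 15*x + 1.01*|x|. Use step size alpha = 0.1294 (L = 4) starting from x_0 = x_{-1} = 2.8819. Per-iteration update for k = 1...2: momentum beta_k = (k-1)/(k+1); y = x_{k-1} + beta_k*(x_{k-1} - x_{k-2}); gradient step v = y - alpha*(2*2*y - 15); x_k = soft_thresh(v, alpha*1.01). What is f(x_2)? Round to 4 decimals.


FISTA on f(x) = 2*x^2 - 15*x + 1.01*|x|
L = 4, alpha = 0.1294
Iteration 1: beta = 0.0, y = 2.8819 + 0.0*(2.8819 - 2.8819) = 2.8819
  grad(y) = -3.4724, v = y - alpha*grad = 3.3312
  prox(v) = soft_thresh(3.3312, 0.1307) = 3.2005
Iteration 2: beta = 0.3333, y = 3.2005 + 0.3333*(3.2005 - 2.8819) = 3.3067
  grad(y) = -1.773, v = y - alpha*grad = 3.5362
  prox(v) = soft_thresh(3.5362, 0.1307) = 3.4055
f(x_2) = 2*3.4055^2 - 15*3.4055 + 1.01*|3.4055| = -24.4481


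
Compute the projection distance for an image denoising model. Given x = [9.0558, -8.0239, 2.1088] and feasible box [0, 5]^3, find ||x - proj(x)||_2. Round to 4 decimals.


Project each component onto [0, 5].
clip(9.0558) = 5.0, clip(-8.0239) = 0.0, clip(2.1088) = 2.1088
Projection = [5.0, 0.0, 2.1088]
Squared diffs: [16.4495, 64.383, 0.0]
Distance = sqrt(80.8325) = 8.9907


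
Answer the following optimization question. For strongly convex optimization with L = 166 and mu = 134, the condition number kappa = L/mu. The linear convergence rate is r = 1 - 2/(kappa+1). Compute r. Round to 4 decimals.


Step 1: Compute the condition number.
kappa = L/mu = 166/134 = 1.2388
Step 2: Compute the convergence rate.
r = 1 - 2/(kappa + 1) = 1 - 2*mu/(L + mu) = (L - mu)/(L + mu) = 32/300 = 0.1067


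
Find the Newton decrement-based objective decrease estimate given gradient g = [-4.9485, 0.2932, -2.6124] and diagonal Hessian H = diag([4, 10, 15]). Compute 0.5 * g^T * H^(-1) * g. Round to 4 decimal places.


Step 1: H is diagonal, so H^(-1) * g = [-1.2371, 0.0293, -0.1742].
Step 2: g^T H^(-1) g = sum_i g_i^2 / H_ii
  = (-4.9485)^2/4 + (0.2932)^2/10 + (-2.6124)^2/15
  = 6.1219 + 0.0086 + 0.455 = 6.5855
Step 3: Objective decrease = 0.5 * g^T H^(-1) g = 3.2927


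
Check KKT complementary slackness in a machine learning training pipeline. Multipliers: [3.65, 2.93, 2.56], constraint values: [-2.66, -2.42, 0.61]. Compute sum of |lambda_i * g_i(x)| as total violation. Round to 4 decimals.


KKT complementary slackness check:
lambda_1 * g_1 = 3.65 * -2.66 = -9.709
lambda_2 * g_2 = 2.93 * -2.42 = -7.0906
lambda_3 * g_3 = 2.56 * 0.61 = 1.5616
Total violation = 9.709 + 7.0906 + 1.5616 = 18.3612


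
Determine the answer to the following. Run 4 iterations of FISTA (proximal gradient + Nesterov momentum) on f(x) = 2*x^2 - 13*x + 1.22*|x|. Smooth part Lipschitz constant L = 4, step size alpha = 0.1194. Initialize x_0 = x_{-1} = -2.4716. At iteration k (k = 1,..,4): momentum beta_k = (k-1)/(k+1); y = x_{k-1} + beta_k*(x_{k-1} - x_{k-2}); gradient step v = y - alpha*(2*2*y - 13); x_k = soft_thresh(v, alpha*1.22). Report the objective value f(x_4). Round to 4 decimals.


FISTA on f(x) = 2*x^2 - 13*x + 1.22*|x|
L = 4, alpha = 0.1194
Iteration 1: beta = 0.0, y = -2.4716 + 0.0*(-2.4716 + 2.4716) = -2.4716
  grad(y) = -22.8864, v = y - alpha*grad = 0.261
  prox(v) = soft_thresh(0.261, 0.1457) = 0.1154
Iteration 2: beta = 0.3333, y = 0.1154 + 0.3333*(0.1154 + 2.4716) = 0.9777
  grad(y) = -9.0892, v = y - alpha*grad = 2.0629
  prox(v) = soft_thresh(2.0629, 0.1457) = 1.9173
Iteration 3: beta = 0.5, y = 1.9173 + 0.5*(1.9173 - 0.1154) = 2.8182
  grad(y) = -1.7271, v = y - alpha*grad = 3.0244
  prox(v) = soft_thresh(3.0244, 0.1457) = 2.8788
Iteration 4: beta = 0.6, y = 2.8788 + 0.6*(2.8788 - 1.9173) = 3.4557
  grad(y) = 0.8227, v = y - alpha*grad = 3.3574
  prox(v) = soft_thresh(3.3574, 0.1457) = 3.2118
f(x_4) = 2*3.2118^2 - 13*3.2118 + 1.22*|3.2118| = -17.2037


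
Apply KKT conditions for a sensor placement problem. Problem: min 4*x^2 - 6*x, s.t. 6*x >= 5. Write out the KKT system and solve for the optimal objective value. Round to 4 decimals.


Step 1: Try lambda = 0 (constraint inactive).
x_unc = 6/(2*4) = 0.75
Check: 6*0.75 = 4.5 < 5 -- violated!
Step 2: Constraint must be active: 6*x = 5
x* = 5/6 = 0.8333 (rounded; the exact value 5/6 is used below)
lambda = (2*4*(5/6) - 6)/6 = 0.1111
Step 3: Compute optimal value.
f(x*) = 4*(5/6)^2 - 6*(5/6) = -2.2222


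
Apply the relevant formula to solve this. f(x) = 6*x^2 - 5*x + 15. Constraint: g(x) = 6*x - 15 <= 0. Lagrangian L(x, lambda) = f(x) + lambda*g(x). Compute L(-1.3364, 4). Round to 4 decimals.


Step 1: Evaluate f(x).
f(-1.3364) = 6*(-1.3364)^2 - 5*(-1.3364) + 15 = 32.3978
Step 2: Evaluate g(x).
g(-1.3364) = 6*-1.3364 - 15 = -23.0184
Step 3: Compute Lagrangian.
L = 32.3978 + 4*-23.0184 = -59.6758


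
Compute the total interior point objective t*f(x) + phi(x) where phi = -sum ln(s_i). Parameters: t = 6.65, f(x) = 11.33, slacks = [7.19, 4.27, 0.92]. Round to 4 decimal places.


Step 1: Compute log-barrier.
ln values: [1.9727, 1.4516, -0.0834]
phi = -(1.9727 + 1.4516 - 0.0834) = -3.3409
Step 2: Compute augmented objective.
t*f(x) = 6.65*11.33 = 75.3445
Total = 75.3445 - 3.3409 = 72.0036


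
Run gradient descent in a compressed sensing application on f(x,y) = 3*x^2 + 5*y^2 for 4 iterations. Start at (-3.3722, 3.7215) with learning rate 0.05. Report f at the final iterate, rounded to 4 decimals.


Gradient descent on f(x,y) = 3*x^2 + 5*y^2.
Starting point: (-3.3722, 3.7215), alpha = 0.05
Step 1: grad_x = 2*3*-3.3722 = -20.2332, grad_y = 2*5*3.7215 = 37.215
  x_1 = -3.3722 - 0.05*-20.2332 = -2.3605
  y_1 = 3.7215 - 0.05*37.215 = 1.8608
Step 2: grad_x = 2*3*-2.3605 = -14.1632, grad_y = 2*5*1.8608 = 18.6075
  x_2 = -2.3605 - 0.05*-14.1632 = -1.6524
  y_2 = 1.8608 - 0.05*18.6075 = 0.9304
Step 3: grad_x = 2*3*-1.6524 = -9.9143, grad_y = 2*5*0.9304 = 9.3038
  x_3 = -1.6524 - 0.05*-9.9143 = -1.1567
  y_3 = 0.9304 - 0.05*9.3038 = 0.4652
Step 4: grad_x = 2*3*-1.1567 = -6.94, grad_y = 2*5*0.4652 = 4.6519
  x_4 = -1.1567 - 0.05*-6.94 = -0.8097
  y_4 = 0.4652 - 0.05*4.6519 = 0.2326
f(-0.8097, 0.2326) = 3*(-0.8097)^2 + 5*0.2326^2 = 2.2372


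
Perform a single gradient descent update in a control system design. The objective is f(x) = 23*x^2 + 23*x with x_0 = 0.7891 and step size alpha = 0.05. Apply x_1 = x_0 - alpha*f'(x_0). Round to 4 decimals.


We compute the gradient at x_0 and apply the update.
f'(x) = 46*x + 23
f'(0.7891) = 46*0.7891 + 23 = 59.2986
x_1 = 0.7891 - 0.05*59.2986 = -2.1758


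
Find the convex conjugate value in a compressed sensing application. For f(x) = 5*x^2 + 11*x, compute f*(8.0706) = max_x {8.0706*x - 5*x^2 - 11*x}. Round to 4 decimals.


f*(y) = sup_x {y*x - a*x^2 - b*x} = sup_x {(y-b)*x - a*x^2}
FOC: (y - b) - 2a*x = 0 => x* = (y - b)/(2a)
x* = (8.0706 - 11)/(2*5) = -0.2929
f*(8.0706) = (y-b)^2/(4a) = (8.0706 - 11)^2/(4*5)
= 8.5814/20 = 0.4291


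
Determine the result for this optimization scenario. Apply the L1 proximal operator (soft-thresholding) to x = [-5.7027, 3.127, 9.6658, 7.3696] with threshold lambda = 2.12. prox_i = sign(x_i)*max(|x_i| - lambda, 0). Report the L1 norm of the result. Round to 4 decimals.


Soft-thresholding with lambda = 2.12:
prox(-5.7027) = sign(-5.7027)*max(|-5.7027| - 2.12, 0) = -3.5827
prox(3.127) = sign(3.127)*max(|3.127| - 2.12, 0) = 1.007
prox(9.6658) = sign(9.6658)*max(|9.6658| - 2.12, 0) = 7.5458
prox(7.3696) = sign(7.3696)*max(|7.3696| - 2.12, 0) = 5.2496
prox(x) = [-3.5827, 1.007, 7.5458, 5.2496]
||prox(x)||_1 = 3.5827 + 1.007 + 7.5458 + 5.2496 = 17.3851


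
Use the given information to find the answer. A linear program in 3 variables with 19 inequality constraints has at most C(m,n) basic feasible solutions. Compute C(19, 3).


Each vertex corresponds to some choice of n active constraints out of m, so the number of vertices is at most C(m, n) = m! / (n!(m-n)!).
m = 19, n = 3
Numerator: 19 * 18 * 17
Denominator: 3! = 6
C(19, 3) = 969


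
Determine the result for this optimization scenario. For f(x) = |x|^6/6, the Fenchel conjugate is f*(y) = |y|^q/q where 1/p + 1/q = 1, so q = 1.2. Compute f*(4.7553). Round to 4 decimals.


The conjugate exponent q satisfies 1/p + 1/q = 1.
p = 6, so q = 6/(6 - 1) = 1.2
|y|^q = 4.7553^1.2 = 6.4955
f*(4.7553) = 6.4955 / 1.2 = 5.4129


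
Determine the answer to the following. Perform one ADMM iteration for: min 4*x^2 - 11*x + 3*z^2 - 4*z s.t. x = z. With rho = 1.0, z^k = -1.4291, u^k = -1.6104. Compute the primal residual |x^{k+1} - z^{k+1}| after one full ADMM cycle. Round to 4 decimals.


ADMM iteration with rho = 1.0, z^k = -1.4291, u^k = -1.6104
Step 1: x-update.
Minimize 4*x^2 - 11*x + (1.0/2)*(x + 1.4291 - 1.6104)^2
FOC: (2*4 + 1.0)*x = 11 + 1.0*(-1.4291 + 1.6104)
x^{k+1} = 1.2424
Step 2: z-update.
Minimize 3*z^2 - 4*z + (1.0/2)*(1.2424 - z - 1.6104)^2
FOC: (2*3 + 1.0)*z = 4 + 1.0*(1.2424 - 1.6104)
z^{k+1} = 0.5189
Step 3: u-update.
u^{k+1} = -1.6104 + 1.2424 - 0.5189 = -0.8869
Step 4: Primal residual = |1.2424 - 0.5189| = 0.7235


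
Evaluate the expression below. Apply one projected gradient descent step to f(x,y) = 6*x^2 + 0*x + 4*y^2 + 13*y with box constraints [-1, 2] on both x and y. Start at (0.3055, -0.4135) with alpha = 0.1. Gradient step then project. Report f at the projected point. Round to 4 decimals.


Step 1: Compute gradient at (0.3055, -0.4135).
grad_x = 2*6*0.3055 + 0 = 3.666
grad_y = 2*4*-0.4135 + 13 = 9.692
Step 2: Gradient step.
x_raw = 0.3055 - 0.1*3.666 = -0.0611
y_raw = -0.4135 - 0.1*9.692 = -1.3827
Step 3: Project onto [-1, 2].
x_proj = clip(-0.0611) = -0.0611
y_proj = clip(-1.3827) = -1.0
Step 4: Evaluate f.
f(-0.0611, -1.0) = -8.9776


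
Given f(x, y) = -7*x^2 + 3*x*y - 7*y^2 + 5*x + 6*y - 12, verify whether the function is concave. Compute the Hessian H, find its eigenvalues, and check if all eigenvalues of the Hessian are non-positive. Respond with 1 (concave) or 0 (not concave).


The Hessian of f(x,y) = -7*x^2 + 3*x*y - 7*y^2 + 5*x + 6*y - 12 is:
H = [[-14, 3], [3, -14]]
Trace = -14 - 14 = -28
Determinant = -14*-14 - (3)^2 = 187
Discriminant = (-28)^2 - 4*187 = 36.0
Eigenvalues: lambda_1 = -17.0, lambda_2 = -11.0
The function is concave.

1


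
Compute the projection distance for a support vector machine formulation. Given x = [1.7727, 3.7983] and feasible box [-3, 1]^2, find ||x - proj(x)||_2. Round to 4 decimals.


Project each component onto [-3, 1].
clip(1.7727) = 1.0, clip(3.7983) = 1.0
Projection = [1.0, 1.0]
Squared diffs: [0.5971, 7.8305]
Distance = sqrt(8.4276) = 2.903


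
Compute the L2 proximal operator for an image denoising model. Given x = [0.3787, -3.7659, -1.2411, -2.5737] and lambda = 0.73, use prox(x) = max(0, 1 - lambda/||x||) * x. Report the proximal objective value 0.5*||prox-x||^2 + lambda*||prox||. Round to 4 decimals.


Step 1: Compute ||x||.
||x|| = 4.7423
Step 2: Compute scaling factor.
scale = max(0, 1 - 0.73/4.7423) = 0.8461
Step 3: prox(x) = [0.3204, -3.1862, -1.0501, -2.1775]
||prox(x)|| = 4.0123
Step 4: Proximal objective.
0.5*||prox-x||^2 = 0.2665
lambda*||prox|| = 2.929
Total = 3.1954


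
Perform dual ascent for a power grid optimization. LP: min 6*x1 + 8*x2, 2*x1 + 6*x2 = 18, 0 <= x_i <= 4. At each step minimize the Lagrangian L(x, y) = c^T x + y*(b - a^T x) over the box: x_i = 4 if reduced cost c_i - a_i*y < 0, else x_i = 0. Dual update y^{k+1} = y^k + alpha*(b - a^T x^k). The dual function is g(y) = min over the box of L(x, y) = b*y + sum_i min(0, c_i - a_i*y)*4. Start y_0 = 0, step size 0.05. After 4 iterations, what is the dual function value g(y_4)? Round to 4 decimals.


Dual ascent for LP: min 6*x1 + 8*x2, 2*x1 + 6*x2 = 18, 0 <= x_i <= 4
Step 1: y^k = 0.0, reduced costs: (6.0, 8.0)
  x^k = (0.0, 0.0), subgradient = b - a^T x = 18.0
  y^{k+1} = 0.0 + 0.05*18.0 = 0.9
Step 2: y^k = 0.9, reduced costs: (4.2, 2.6)
  x^k = (0.0, 0.0), subgradient = b - a^T x = 18.0
  y^{k+1} = 0.9 + 0.05*18.0 = 1.8
Step 3: y^k = 1.8, reduced costs: (2.4, -2.8)
  x^k = (0.0, 4.0), subgradient = b - a^T x = -6.0
  y^{k+1} = 1.8 + 0.05*-6.0 = 1.5
Step 4: y^k = 1.5, reduced costs: (3.0, -1.0)
  x^k = (0.0, 4.0), subgradient = b - a^T x = -6.0
  y^{k+1} = 1.5 + 0.05*-6.0 = 1.2
Dual objective at y_4 = 1.2: reduced costs (3.6, 0.8), box minimizer x = (0.0, 0.0)
g(y_4) = b*y + (c1 - a1*y)*x1 + (c2 - a2*y)*x2 = 18*1.2 + 3.6*0.0 + 0.8*0.0 = 21.6 + 0.0 + 0.0 = 21.6


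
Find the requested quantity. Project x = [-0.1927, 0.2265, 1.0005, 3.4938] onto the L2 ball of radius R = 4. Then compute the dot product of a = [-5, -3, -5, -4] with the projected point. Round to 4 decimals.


Step 1: Compute ||x|| (intermediates to 6 decimals).
||x|| = sqrt((-0.1927)^2 + 0.2265^2 + 1.0005^2 + 3.4938^2) = 3.646378
Step 2: Project.
Since ||x|| <= R, proj = x (no scaling needed).
proj(x) = [-0.1927, 0.2265, 1.0005, 3.4938]
Step 3: Dot product.
a^T * proj(x) = -5*(-0.1927) - 3*0.2265 - 5*1.0005 - 4*3.4938 = -18.6937


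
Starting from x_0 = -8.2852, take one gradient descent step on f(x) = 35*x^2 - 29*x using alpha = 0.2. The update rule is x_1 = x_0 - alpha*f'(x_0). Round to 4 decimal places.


We compute the gradient at x_0 and apply the update.
f'(x) = 70*x - 29
f'(-8.2852) = 70*-8.2852 - 29 = -608.964
x_1 = -8.2852 - 0.2*-608.964 = 113.5076


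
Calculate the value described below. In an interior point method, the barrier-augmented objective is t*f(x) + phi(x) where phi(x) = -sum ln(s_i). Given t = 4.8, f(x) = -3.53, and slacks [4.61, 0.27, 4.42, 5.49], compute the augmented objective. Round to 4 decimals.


Step 1: Compute log-barrier.
ln values: [1.5282, -1.3093, 1.4861, 1.7029]
phi = -(1.5282 - 1.3093 + 1.4861 + 1.7029) = -3.408
Step 2: Compute augmented objective.
t*f(x) = 4.8*-3.53 = -16.944
Total = -16.944 - 3.408 = -20.352


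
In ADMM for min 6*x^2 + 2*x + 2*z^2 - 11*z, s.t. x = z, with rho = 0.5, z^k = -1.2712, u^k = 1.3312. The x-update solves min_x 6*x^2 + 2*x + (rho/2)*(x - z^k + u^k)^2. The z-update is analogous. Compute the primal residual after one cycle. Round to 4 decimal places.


ADMM iteration with rho = 0.5, z^k = -1.2712, u^k = 1.3312
Step 1: x-update.
Minimize 6*x^2 + 2*x + (0.5/2)*(x + 1.2712 + 1.3312)^2
FOC: (2*6 + 0.5)*x = -2 + 0.5*(-1.2712 - 1.3312)
x^{k+1} = -0.2641
Step 2: z-update.
Minimize 2*z^2 - 11*z + (0.5/2)*(-0.2641 - z + 1.3312)^2
FOC: (2*2 + 0.5)*z = 11 + 0.5*(-0.2641 + 1.3312)
z^{k+1} = 2.563
Step 3: u-update.
u^{k+1} = 1.3312 - 0.2641 - 2.563 = -1.4959
Step 4: Primal residual = |-0.2641 - 2.563| = 2.8271


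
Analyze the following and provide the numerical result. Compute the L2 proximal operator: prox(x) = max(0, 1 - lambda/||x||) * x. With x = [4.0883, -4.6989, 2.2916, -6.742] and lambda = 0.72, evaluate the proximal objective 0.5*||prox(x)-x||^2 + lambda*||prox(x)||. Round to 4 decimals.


Step 1: Compute ||x||.
||x|| = 9.4604
Step 2: Compute scaling factor.
scale = max(0, 1 - 0.72/9.4604) = 0.9239
Step 3: prox(x) = [3.7772, -4.3413, 2.1172, -6.2289]
||prox(x)|| = 8.7404
Step 4: Proximal objective.
0.5*||prox-x||^2 = 0.2592
lambda*||prox|| = 6.2931
Total = 6.5523


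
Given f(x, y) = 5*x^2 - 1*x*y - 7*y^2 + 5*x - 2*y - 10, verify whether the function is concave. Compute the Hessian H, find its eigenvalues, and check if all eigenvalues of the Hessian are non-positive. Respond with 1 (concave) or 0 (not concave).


The Hessian of f(x,y) = 5*x^2 - 1*x*y - 7*y^2 + 5*x - 2*y - 10 is:
H = [[10, -1], [-1, -14]]
Trace = 10 - 14 = -4
Determinant = 10*-14 - (-1)^2 = -141
Discriminant = (-4)^2 - 4*-141 = 580.0
Eigenvalues: lambda_1 = -14.0416, lambda_2 = 10.0416
The function is not concave.

0


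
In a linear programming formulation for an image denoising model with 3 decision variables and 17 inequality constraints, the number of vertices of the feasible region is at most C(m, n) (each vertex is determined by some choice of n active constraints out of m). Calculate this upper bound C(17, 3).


Each vertex corresponds to some choice of n active constraints out of m, so the number of vertices is at most C(m, n) = m! / (n!(m-n)!).
m = 17, n = 3
Numerator: 17 * 16 * 15
Denominator: 3! = 6
C(17, 3) = 680


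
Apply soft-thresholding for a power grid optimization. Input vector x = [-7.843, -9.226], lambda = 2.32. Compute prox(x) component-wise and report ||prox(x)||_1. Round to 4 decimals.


Soft-thresholding with lambda = 2.32:
prox(-7.843) = sign(-7.843)*max(|-7.843| - 2.32, 0) = -5.523
prox(-9.226) = sign(-9.226)*max(|-9.226| - 2.32, 0) = -6.906
prox(x) = [-5.523, -6.906]
||prox(x)||_1 = 5.523 + 6.906 = 12.429


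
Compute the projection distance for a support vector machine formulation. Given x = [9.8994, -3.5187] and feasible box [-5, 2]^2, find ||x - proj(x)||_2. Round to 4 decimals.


Project each component onto [-5, 2].
clip(9.8994) = 2.0, clip(-3.5187) = -3.5187
Projection = [2.0, -3.5187]
Squared diffs: [62.4005, 0.0]
Distance = sqrt(62.4005) = 7.8994


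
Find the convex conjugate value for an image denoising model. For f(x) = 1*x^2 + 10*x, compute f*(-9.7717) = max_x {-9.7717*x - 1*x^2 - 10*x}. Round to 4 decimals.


f*(y) = sup_x {y*x - a*x^2 - b*x} = sup_x {(y-b)*x - a*x^2}
FOC: (y - b) - 2a*x = 0 => x* = (y - b)/(2a)
x* = (-9.7717 - 10)/(2*1) = -9.8859
f*(-9.7717) = (y-b)^2/(4a) = (-9.7717 - 10)^2/(4*1)
= 390.9201/4 = 97.73


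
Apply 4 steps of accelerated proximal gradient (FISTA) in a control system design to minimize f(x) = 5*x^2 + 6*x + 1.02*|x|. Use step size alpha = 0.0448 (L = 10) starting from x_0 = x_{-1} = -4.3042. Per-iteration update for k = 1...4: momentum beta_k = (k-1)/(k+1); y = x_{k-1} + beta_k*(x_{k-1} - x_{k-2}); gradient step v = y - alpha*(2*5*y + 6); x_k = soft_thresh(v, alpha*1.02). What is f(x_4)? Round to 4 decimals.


FISTA on f(x) = 5*x^2 + 6*x + 1.02*|x|
L = 10, alpha = 0.0448
Iteration 1: beta = 0.0, y = -4.3042 + 0.0*(-4.3042 + 4.3042) = -4.3042
  grad(y) = -37.042, v = y - alpha*grad = -2.6447
  prox(v) = soft_thresh(-2.6447, 0.0457) = -2.599
Iteration 2: beta = 0.3333, y = -2.599 + 0.3333*(-2.599 + 4.3042) = -2.0306
  grad(y) = -14.3063, v = y - alpha*grad = -1.3897
  prox(v) = soft_thresh(-1.3897, 0.0457) = -1.344
Iteration 3: beta = 0.5, y = -1.344 + 0.5*(-1.344 + 2.599) = -0.7165
  grad(y) = -1.1651, v = y - alpha*grad = -0.6643
  prox(v) = soft_thresh(-0.6643, 0.0457) = -0.6186
Iteration 4: beta = 0.6, y = -0.6186 + 0.6*(-0.6186 + 1.344) = -0.1834
  grad(y) = 4.1662, v = y - alpha*grad = -0.37
  prox(v) = soft_thresh(-0.37, 0.0457) = -0.3243
f(x_4) = 5*(-0.3243)^2 + 6*(-0.3243) + 1.02*|-0.3243| = -1.0892


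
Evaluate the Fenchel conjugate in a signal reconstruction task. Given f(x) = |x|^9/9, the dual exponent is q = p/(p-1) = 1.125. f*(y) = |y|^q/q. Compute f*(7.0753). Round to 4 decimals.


The conjugate exponent q satisfies 1/p + 1/q = 1.
p = 9, so q = 9/(9 - 1) = 1.125
|y|^q = 7.0753^1.125 = 9.0357
f*(7.0753) = 9.0357 / 1.125 = 8.0318


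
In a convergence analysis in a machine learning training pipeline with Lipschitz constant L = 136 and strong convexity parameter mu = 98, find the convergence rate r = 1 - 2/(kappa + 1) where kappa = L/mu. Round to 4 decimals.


Step 1: Compute the condition number.
kappa = L/mu = 136/98 = 1.3878
Step 2: Compute the convergence rate.
r = 1 - 2/(kappa + 1) = 1 - 2*mu/(L + mu) = (L - mu)/(L + mu) = 38/234 = 0.1624


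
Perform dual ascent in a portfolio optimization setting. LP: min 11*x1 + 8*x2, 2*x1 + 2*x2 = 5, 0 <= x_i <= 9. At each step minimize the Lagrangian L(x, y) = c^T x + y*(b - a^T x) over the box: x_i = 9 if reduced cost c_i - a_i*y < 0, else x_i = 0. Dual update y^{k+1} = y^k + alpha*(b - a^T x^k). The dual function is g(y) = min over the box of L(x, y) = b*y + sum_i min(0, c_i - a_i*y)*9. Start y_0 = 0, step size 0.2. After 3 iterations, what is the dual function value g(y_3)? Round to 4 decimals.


Dual ascent for LP: min 11*x1 + 8*x2, 2*x1 + 2*x2 = 5, 0 <= x_i <= 9
Step 1: y^k = 0.0, reduced costs: (11.0, 8.0)
  x^k = (0.0, 0.0), subgradient = b - a^T x = 5.0
  y^{k+1} = 0.0 + 0.2*5.0 = 1.0
Step 2: y^k = 1.0, reduced costs: (9.0, 6.0)
  x^k = (0.0, 0.0), subgradient = b - a^T x = 5.0
  y^{k+1} = 1.0 + 0.2*5.0 = 2.0
Step 3: y^k = 2.0, reduced costs: (7.0, 4.0)
  x^k = (0.0, 0.0), subgradient = b - a^T x = 5.0
  y^{k+1} = 2.0 + 0.2*5.0 = 3.0
Dual objective at y_3 = 3.0: reduced costs (5.0, 2.0), box minimizer x = (0.0, 0.0)
g(y_3) = b*y + (c1 - a1*y)*x1 + (c2 - a2*y)*x2 = 5*3.0 + 5.0*0.0 + 2.0*0.0 = 15.0 + 0.0 + 0.0 = 15.0


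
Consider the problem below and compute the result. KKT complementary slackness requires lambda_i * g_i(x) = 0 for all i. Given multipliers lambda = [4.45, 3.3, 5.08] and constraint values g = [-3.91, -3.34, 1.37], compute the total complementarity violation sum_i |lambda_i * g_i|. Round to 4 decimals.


KKT complementary slackness check:
lambda_1 * g_1 = 4.45 * -3.91 = -17.3995
lambda_2 * g_2 = 3.3 * -3.34 = -11.022
lambda_3 * g_3 = 5.08 * 1.37 = 6.9596
Total violation = 17.3995 + 11.022 + 6.9596 = 35.3811


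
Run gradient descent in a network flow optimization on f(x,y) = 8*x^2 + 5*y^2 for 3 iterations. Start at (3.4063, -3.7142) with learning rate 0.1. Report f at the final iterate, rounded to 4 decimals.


Gradient descent on f(x,y) = 8*x^2 + 5*y^2.
Starting point: (3.4063, -3.7142), alpha = 0.1
Step 1: grad_x = 2*8*3.4063 = 54.5008, grad_y = 2*5*-3.7142 = -37.142
  x_1 = 3.4063 - 0.1*54.5008 = -2.0438
  y_1 = -3.7142 - 0.1*-37.142 = 0.0
Step 2: grad_x = 2*8*-2.0438 = -32.7005, grad_y = 2*5*0.0 = 0.0
  x_2 = -2.0438 - 0.1*-32.7005 = 1.2263
  y_2 = 0.0 - 0.1*0.0 = 0.0
Step 3: grad_x = 2*8*1.2263 = 19.6203, grad_y = 2*5*0.0 = 0.0
  x_3 = 1.2263 - 0.1*19.6203 = -0.7358
  y_3 = 0.0 - 0.1*0.0 = 0.0
f(-0.7358, 0.0) = 8*(-0.7358)^2 + 5*0.0^2 = 4.3308


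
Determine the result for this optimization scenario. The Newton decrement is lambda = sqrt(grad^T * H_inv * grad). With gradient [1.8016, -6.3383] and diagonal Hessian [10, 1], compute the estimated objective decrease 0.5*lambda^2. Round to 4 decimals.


Step 1: H is diagonal, so H^(-1) * g = [0.1802, -6.3383].
Step 2: g^T H^(-1) g = sum_i g_i^2 / H_ii
  = (1.8016)^2/10 + (-6.3383)^2/1
  = 0.3246 + 40.174 = 40.4986
Step 3: Objective decrease = 0.5 * g^T H^(-1) g = 20.2493


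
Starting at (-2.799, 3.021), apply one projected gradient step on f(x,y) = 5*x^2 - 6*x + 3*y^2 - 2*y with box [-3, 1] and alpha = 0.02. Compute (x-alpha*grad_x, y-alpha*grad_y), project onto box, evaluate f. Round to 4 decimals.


Step 1: Compute gradient at (-2.799, 3.021).
grad_x = 2*5*-2.799 - 6 = -33.99
grad_y = 2*3*3.021 - 2 = 16.126
Step 2: Gradient step.
x_raw = -2.799 - 0.02*-33.99 = -2.1192
y_raw = 3.021 - 0.02*16.126 = 2.6985
Step 3: Project onto [-3, 1].
x_proj = clip(-2.1192) = -2.1192
y_proj = clip(2.6985) = 1.0
Step 4: Evaluate f.
f(-2.1192, 1.0) = 36.1702


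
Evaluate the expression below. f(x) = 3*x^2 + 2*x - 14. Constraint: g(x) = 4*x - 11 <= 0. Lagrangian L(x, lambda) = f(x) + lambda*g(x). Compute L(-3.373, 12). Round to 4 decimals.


Step 1: Evaluate f(x).
f(-3.373) = 3*(-3.373)^2 + 2*(-3.373) - 14 = 13.3854
Step 2: Evaluate g(x).
g(-3.373) = 4*-3.373 - 11 = -24.492
Step 3: Compute Lagrangian.
L = 13.3854 + 12*-24.492 = -280.5186


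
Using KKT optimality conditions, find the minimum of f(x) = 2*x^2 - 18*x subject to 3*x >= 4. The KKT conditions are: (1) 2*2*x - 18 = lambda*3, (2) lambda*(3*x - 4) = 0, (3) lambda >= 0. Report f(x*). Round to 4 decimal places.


Step 1: Try lambda = 0 (constraint inactive).
Stationarity: 2*2*x - 18 = 0
x* = 18/(2*2) = 4.5
Check constraint: 3*4.5 = 13.5 >= 4 -- satisfied.
Step 2: Compute optimal value.
f(x*) = 2*4.5^2 - 18*4.5 = -40.5


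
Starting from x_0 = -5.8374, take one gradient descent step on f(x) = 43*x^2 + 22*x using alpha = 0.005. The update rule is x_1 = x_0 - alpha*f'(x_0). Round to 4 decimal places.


We compute the gradient at x_0 and apply the update.
f'(x) = 86*x + 22
f'(-5.8374) = 86*-5.8374 + 22 = -480.0164
x_1 = -5.8374 - 0.005*-480.0164 = -3.4373


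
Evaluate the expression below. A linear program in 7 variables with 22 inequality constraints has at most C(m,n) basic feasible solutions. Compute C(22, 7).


Each vertex corresponds to some choice of n active constraints out of m, so the number of vertices is at most C(m, n) = m! / (n!(m-n)!).
m = 22, n = 7
Numerator: 22 * 21 * 20 * 19 * 18 * 17 * 16
Denominator: 7! = 5040
C(22, 7) = 170544


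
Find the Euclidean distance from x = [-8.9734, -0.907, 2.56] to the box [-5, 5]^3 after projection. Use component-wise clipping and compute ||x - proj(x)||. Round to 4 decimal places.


Project each component onto [-5, 5].
clip(-8.9734) = -5.0, clip(-0.907) = -0.907, clip(2.56) = 2.56
Projection = [-5.0, -0.907, 2.56]
Squared diffs: [15.7879, 0.0, 0.0]
Distance = sqrt(15.7879) = 3.9734


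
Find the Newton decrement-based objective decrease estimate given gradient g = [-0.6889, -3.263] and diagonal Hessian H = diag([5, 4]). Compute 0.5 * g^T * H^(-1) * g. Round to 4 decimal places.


Step 1: H is diagonal, so H^(-1) * g = [-0.1378, -0.8158].
Step 2: g^T H^(-1) g = sum_i g_i^2 / H_ii
  = (-0.6889)^2/5 + (-3.263)^2/4
  = 0.0949 + 2.6618 = 2.7567
Step 3: Objective decrease = 0.5 * g^T H^(-1) g = 1.3784


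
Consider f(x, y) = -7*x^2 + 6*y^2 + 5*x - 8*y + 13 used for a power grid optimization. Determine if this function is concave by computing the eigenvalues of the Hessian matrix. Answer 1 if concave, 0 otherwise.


The Hessian of f(x,y) = -7*x^2 + 6*y^2 + 5*x - 8*y + 13 is:
H = [[-14, 0], [0, 12]]
Trace = -14 + 12 = -2
Determinant = -14*12 - (0)^2 = -168
Discriminant = (-2)^2 - 4*-168 = 676.0
Eigenvalues: lambda_1 = -14.0, lambda_2 = 12.0
The function is not concave.

0


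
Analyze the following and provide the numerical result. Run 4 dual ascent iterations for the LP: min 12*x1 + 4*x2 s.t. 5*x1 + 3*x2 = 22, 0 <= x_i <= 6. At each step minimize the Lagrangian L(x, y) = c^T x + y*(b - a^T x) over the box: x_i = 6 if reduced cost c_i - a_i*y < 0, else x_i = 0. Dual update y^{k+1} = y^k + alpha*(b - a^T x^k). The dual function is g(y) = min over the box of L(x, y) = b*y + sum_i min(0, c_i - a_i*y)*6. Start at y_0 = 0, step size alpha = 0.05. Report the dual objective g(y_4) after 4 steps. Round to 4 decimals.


Dual ascent for LP: min 12*x1 + 4*x2, 5*x1 + 3*x2 = 22, 0 <= x_i <= 6
Step 1: y^k = 0.0, reduced costs: (12.0, 4.0)
  x^k = (0.0, 0.0), subgradient = b - a^T x = 22.0
  y^{k+1} = 0.0 + 0.05*22.0 = 1.1
Step 2: y^k = 1.1, reduced costs: (6.5, 0.7)
  x^k = (0.0, 0.0), subgradient = b - a^T x = 22.0
  y^{k+1} = 1.1 + 0.05*22.0 = 2.2
Step 3: y^k = 2.2, reduced costs: (1.0, -2.6)
  x^k = (0.0, 6.0), subgradient = b - a^T x = 4.0
  y^{k+1} = 2.2 + 0.05*4.0 = 2.4
Step 4: y^k = 2.4, reduced costs: (0.0, -3.2)
  x^k = (0.0, 6.0), subgradient = b - a^T x = 4.0
  y^{k+1} = 2.4 + 0.05*4.0 = 2.6
Dual objective at y_4 = 2.6: reduced costs (-1.0, -3.8), box minimizer x = (6.0, 6.0)
g(y_4) = b*y + (c1 - a1*y)*x1 + (c2 - a2*y)*x2 = 22*2.6 + (-1.0)*6.0 + (-3.8)*6.0 = 57.2 - 6.0 - 22.8 = 28.4


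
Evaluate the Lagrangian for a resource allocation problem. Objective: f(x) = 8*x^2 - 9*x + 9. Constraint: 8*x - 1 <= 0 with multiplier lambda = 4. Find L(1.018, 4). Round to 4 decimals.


Step 1: Evaluate f(x).
f(1.018) = 8*1.018^2 - 9*1.018 + 9 = 8.1286
Step 2: Evaluate g(x).
g(1.018) = 8*1.018 - 1 = 7.144
Step 3: Compute Lagrangian.
L = 8.1286 + 4*7.144 = 36.7046


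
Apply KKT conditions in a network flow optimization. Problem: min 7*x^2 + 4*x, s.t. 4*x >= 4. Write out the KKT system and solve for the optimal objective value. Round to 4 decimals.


Step 1: Try lambda = 0 (constraint inactive).
x_unc = -4/(2*7) = -0.2857
Check: 4*-0.2857 = -1.1428 < 4 -- violated!
Step 2: Constraint must be active: 4*x = 4
x* = 4/4 = 1.0
lambda = (2*7*1.0 + 4)/4 = 4.5
Step 3: Compute optimal value.
f(x*) = 7*1.0^2 + 4*1.0 = 11.0


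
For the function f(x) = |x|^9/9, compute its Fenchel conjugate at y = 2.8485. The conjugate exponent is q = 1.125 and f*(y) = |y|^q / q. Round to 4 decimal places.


The conjugate exponent q satisfies 1/p + 1/q = 1.
p = 9, so q = 9/(9 - 1) = 1.125
|y|^q = 2.8485^1.125 = 3.2467
f*(2.8485) = 3.2467 / 1.125 = 2.886


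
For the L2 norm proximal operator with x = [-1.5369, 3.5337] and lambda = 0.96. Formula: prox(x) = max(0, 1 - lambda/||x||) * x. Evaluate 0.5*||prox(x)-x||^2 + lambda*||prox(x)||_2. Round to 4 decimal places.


Step 1: Compute ||x||.
||x|| = 3.8535
Step 2: Compute scaling factor.
scale = max(0, 1 - 0.96/3.8535) = 0.7509
Step 3: prox(x) = [-1.154, 2.6534]
||prox(x)|| = 2.8935
Step 4: Proximal objective.
0.5*||prox-x||^2 = 0.4608
lambda*||prox|| = 2.7778
Total = 3.2385
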